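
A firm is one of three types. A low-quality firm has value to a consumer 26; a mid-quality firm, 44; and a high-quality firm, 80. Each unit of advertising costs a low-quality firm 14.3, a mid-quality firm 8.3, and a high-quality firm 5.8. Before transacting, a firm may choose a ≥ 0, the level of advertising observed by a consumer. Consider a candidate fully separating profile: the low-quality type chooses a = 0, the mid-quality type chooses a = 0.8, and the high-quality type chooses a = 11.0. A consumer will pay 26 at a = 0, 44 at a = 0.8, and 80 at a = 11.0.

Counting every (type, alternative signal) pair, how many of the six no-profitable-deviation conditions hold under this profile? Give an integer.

Mid-quality (own payoff 44 − 8.3×0.8 = 37.36): to a=0 gives 26 → no gain ✓; to a=11.0 gives 80 − 8.3×11.0 = -11.3 → no gain ✓.
High-quality (own payoff 80 − 5.8×11.0 = 16.2): to a=0 gives 26 → profitable ✗; to a=0.8 gives 44 − 5.8×0.8 = 39.36 → profitable ✗.
Low-quality (own payoff 26): to a=0.8 gives 44 − 14.3×0.8 = 32.56 → profitable ✗; to a=11.0 gives 80 − 14.3×11.0 = -77.3 → no gain ✓.
3 of the 6 constraints hold; not an equilibrium.

3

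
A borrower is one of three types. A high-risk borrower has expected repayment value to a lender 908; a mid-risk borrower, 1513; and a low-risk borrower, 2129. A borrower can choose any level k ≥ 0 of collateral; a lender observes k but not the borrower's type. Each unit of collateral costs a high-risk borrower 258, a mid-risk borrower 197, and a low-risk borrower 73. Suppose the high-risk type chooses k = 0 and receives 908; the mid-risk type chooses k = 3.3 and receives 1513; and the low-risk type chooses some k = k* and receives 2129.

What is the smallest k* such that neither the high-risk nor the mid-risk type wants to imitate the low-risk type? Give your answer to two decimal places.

6.43

High-risk type (on-path payoff 908) won't mimic when 908 ≥ 2129 − 258·k*, i.e. k* ≥ 4.73.
Mid-risk type (on-path payoff 1513 − 197×3.3 = 862.9) won't mimic when 862.9 ≥ 2129 − 197·k*, i.e. k* ≥ 6.43.
Both must hold, so k* = max(4.73, 6.43) = 6.43. The mid-risk type's constraint binds.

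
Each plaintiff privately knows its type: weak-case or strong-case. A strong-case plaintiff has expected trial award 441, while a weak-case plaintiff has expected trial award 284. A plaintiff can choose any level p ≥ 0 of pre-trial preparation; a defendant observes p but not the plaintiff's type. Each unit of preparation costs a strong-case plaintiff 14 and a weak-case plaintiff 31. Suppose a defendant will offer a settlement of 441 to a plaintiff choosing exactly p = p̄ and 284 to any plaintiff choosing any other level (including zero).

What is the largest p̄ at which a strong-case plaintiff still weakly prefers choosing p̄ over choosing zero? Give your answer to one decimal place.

11.2

Choosing p̄ yields the strong-case type 441 − 14·p̄; choosing zero yields 284.
The strong-case type is indifferent at 441 − 14·p̄ = 284, i.e. p̄ = (441 − 284) / 14 ≈ 11.2.
For any p̄ above 11.2 the strong-case type would rather pool at zero, so separation collapses.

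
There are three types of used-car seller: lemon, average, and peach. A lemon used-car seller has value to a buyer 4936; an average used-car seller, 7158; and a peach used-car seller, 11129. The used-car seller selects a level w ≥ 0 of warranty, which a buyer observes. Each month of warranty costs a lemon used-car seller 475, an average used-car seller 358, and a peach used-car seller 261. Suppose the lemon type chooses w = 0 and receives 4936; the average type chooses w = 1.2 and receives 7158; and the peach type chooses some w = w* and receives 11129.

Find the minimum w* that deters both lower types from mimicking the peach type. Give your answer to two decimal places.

13.04

Average type (on-path payoff 7158 − 358×1.2 = 6728.4) won't mimic when 6728.4 ≥ 11129 − 358·w*, i.e. w* ≥ 12.29.
Lemon type (on-path payoff 4936) won't mimic when 4936 ≥ 11129 − 475·w*, i.e. w* ≥ 13.04.
Both must hold, so w* = max(13.04, 12.29) = 13.04. The lemon type's constraint binds.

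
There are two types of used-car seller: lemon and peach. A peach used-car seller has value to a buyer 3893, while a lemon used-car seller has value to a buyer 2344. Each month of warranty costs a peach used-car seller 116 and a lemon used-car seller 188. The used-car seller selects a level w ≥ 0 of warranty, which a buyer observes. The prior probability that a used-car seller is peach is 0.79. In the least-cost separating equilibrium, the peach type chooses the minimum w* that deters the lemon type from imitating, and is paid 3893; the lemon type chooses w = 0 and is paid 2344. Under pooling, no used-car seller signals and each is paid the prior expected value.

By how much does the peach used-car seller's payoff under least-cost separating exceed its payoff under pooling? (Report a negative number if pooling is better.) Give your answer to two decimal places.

Least-cost separating signal: w* solves 2344 = 3893 − 188·w*, so w* = (3893 − 2344)/188 ≈ 8.2394.
Peach type's separating payoff: 3893 − 116 × w* = 3893 − 116 × (3893 − 2344)/188 = 3893 − 179684/188 ≈ 2937.2340.
Pooling payoff: 0.79 × 3893 + 0.21 × 2344 = 3567.71.
Difference: 2937.2340 − 3567.71 = -630.476, i.e. -630.48 to two decimal places.
The peach type would prefer the pooling outcome.

-630.48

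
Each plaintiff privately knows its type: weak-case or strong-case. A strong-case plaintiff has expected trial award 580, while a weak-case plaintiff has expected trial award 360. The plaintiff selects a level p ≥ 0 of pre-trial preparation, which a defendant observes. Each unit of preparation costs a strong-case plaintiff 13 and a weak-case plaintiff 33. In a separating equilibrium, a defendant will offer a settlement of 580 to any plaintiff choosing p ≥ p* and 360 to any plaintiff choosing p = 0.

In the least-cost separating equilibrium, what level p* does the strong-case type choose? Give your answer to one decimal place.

6.7

A weak-case plaintiff choosing p = 0 receives 360.
Imitating at p* instead would pay 580 at cost 33·p*, netting 580 − 33·p*.
Indifference: 360 = 580 − 33·p*, so p* = (580 − 360) / 33 ≈ 6.7.
This is the weak-case type's binding incentive-compatibility constraint; any p ≥ 6.7 sustains separation on that side.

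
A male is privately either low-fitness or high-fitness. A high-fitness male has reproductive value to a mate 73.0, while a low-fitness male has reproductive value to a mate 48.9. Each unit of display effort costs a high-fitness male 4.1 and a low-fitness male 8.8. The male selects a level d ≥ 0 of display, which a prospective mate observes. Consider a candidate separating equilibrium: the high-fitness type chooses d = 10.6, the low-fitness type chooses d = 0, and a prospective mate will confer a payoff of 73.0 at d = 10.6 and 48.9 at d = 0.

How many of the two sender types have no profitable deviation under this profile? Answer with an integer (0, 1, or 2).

1

Low-fitness type: stay at 0 → 48.9; mimic → 73.0 − 8.8 × 10.6 = -20.28. IC holds (48.9 ≥ -20.28).
High-fitness type: signal → 73.0 − 4.1 × 10.6 = 29.54; deviate to 0 → 48.9. IC fails (29.54 < 48.9).
1 of 2 constraints hold, so this profile is not an equilibrium.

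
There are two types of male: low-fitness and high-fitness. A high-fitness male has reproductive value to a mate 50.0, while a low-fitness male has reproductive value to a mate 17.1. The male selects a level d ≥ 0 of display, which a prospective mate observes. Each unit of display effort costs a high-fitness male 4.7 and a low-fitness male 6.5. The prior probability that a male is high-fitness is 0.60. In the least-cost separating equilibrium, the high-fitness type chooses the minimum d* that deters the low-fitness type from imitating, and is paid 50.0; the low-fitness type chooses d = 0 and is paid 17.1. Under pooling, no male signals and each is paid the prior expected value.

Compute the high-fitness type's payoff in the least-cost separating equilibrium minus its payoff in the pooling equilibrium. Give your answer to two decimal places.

-10.63

Least-cost separating signal: d* solves 17.1 = 50.0 − 6.5·d*, so d* = (50.0 − 17.1)/6.5 ≈ 5.0615.
High-fitness type's separating payoff: 50.0 − 4.7 × d* = 50.0 − 4.7 × (50.0 − 17.1)/6.5 = 50.0 − 154.63/6.5 ≈ 26.2108.
Pooling payoff: 0.60 × 50.0 + 0.40 × 17.1 = 36.84.
Difference: 26.2108 − 36.84 = -10.6292, i.e. -10.63 to two decimal places.
The high-fitness type would prefer the pooling outcome.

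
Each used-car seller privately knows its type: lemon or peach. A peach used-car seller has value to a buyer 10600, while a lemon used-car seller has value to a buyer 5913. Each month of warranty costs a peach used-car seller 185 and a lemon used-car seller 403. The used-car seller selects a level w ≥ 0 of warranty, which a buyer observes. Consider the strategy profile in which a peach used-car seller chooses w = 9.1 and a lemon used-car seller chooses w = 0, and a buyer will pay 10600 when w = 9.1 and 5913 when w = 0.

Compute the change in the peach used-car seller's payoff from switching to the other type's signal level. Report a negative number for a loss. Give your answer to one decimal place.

-3003.5

Playing w = 9.1 the peach used-car seller receives 10600 − 185 × 9.1 = 8916.5.
Deviating to w = 0 yields 5913 instead.
Gain from deviating: 5913 − 8916.5 = -3003.5.
The gain is negative, so the peach type's incentive-compatibility constraint is satisfied.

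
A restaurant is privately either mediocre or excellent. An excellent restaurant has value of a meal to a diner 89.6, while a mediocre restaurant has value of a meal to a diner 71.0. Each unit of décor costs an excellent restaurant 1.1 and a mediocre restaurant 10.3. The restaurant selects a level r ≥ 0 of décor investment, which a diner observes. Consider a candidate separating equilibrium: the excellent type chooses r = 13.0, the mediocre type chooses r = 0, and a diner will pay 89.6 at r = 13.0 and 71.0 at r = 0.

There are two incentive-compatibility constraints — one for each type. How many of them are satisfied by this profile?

Excellent type: signal → 89.6 − 1.1 × 13.0 = 75.3; deviate to 0 → 71.0. IC holds (75.3 ≥ 71.0).
Mediocre type: stay at 0 → 71.0; mimic → 89.6 − 10.3 × 13.0 = -44.3. IC holds (71.0 ≥ -44.3).
2 of 2 constraints hold, so this is a separating equilibrium.

2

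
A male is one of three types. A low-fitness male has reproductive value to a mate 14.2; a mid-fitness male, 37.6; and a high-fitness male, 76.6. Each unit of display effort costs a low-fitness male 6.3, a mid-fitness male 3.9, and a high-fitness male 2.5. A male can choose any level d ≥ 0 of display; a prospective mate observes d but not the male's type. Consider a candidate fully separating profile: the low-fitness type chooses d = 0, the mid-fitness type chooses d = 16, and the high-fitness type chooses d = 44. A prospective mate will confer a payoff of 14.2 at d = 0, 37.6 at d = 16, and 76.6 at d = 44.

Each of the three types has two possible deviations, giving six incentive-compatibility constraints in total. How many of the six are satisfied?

3

Low-fitness (own payoff 14.2): to d=16 gives 37.6 − 6.3×16 = -63.2 → no gain ✓; to d=44 gives 76.6 − 6.3×44 = -200.6 → no gain ✓.
Mid-fitness (own payoff 37.6 − 3.9×16 = -24.8): to d=0 gives 14.2 → profitable ✗; to d=44 gives 76.6 − 3.9×44 = -95 → no gain ✓.
High-fitness (own payoff 76.6 − 2.5×44 = -33.4): to d=0 gives 14.2 → profitable ✗; to d=16 gives 37.6 − 2.5×16 = -2.4 → profitable ✗.
3 of the 6 constraints hold; not an equilibrium.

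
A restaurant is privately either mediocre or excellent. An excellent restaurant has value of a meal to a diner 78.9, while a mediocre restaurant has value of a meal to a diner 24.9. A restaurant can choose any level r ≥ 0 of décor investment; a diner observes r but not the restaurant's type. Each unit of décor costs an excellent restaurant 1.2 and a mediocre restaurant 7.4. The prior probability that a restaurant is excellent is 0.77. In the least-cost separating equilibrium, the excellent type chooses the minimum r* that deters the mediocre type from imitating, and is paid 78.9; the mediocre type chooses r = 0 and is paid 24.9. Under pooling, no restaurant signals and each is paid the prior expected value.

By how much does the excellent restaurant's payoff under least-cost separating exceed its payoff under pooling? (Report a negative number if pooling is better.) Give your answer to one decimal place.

3.7

Least-cost separating signal: r* solves 24.9 = 78.9 − 7.4·r*, so r* = (78.9 − 24.9)/7.4 ≈ 7.2973.
Excellent type's separating payoff: 78.9 − 1.2 × r* = 78.9 − 1.2 × (78.9 − 24.9)/7.4 = 78.9 − 64.8/7.4 ≈ 70.143.
Pooling payoff: 0.77 × 78.9 + 0.23 × 24.9 = 66.48.
Difference: 70.143 − 66.48 = 3.663, i.e. 3.7 to one decimal place.
The excellent type prefers to separate.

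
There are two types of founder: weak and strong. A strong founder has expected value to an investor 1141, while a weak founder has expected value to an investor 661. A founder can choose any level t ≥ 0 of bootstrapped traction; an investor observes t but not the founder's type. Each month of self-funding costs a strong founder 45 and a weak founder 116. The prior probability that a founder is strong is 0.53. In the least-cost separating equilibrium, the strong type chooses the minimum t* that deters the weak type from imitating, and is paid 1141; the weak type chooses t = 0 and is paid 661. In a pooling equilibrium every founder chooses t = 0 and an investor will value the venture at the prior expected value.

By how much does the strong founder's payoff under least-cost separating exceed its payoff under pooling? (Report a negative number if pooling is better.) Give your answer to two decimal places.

Least-cost separating signal: t* solves 661 = 1141 − 116·t*, so t* = (1141 − 661)/116 ≈ 4.1379.
Strong type's separating payoff: 1141 − 45 × t* = 1141 − 45 × (1141 − 661)/116 = 1141 − 21600/116 ≈ 954.7931.
Pooling payoff: 0.53 × 1141 + 0.47 × 661 = 915.4.
Difference: 954.7931 − 915.4 = 39.3931, i.e. 39.39 to two decimal places.
The strong type prefers to separate.

39.39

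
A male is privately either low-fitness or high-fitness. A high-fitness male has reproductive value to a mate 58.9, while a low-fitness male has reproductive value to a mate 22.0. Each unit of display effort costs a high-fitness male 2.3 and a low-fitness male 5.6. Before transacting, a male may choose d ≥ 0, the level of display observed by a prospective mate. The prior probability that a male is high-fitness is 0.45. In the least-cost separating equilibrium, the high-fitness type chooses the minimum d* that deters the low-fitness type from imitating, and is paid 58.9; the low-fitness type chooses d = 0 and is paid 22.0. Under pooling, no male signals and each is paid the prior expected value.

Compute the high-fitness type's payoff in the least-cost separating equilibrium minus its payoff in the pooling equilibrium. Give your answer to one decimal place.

5.1

Least-cost separating signal: d* solves 22.0 = 58.9 − 5.6·d*, so d* = (58.9 − 22.0)/5.6 ≈ 6.5893.
High-fitness type's separating payoff: 58.9 − 2.3 × d* = 58.9 − 2.3 × (58.9 − 22.0)/5.6 = 58.9 − 84.87/5.6 ≈ 43.745.
Pooling payoff: 0.45 × 58.9 + 0.55 × 22.0 = 38.605.
Difference: 43.745 − 38.605 = 5.14, i.e. 5.1 to one decimal place.
The high-fitness type prefers to separate.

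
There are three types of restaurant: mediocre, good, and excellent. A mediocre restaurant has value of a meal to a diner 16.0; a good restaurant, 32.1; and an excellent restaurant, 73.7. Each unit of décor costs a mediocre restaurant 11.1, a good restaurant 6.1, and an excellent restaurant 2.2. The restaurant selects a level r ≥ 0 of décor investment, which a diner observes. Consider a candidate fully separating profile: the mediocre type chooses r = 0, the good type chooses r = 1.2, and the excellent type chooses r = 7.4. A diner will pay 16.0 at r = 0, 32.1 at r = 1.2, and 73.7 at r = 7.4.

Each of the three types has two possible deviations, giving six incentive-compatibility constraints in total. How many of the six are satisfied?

Excellent (own payoff 73.7 − 2.2×7.4 = 57.42): to r=0 gives 16.0 → no gain ✓; to r=1.2 gives 32.1 − 2.2×1.2 = 29.46 → no gain ✓.
Good (own payoff 32.1 − 6.1×1.2 = 24.78): to r=0 gives 16.0 → no gain ✓; to r=7.4 gives 73.7 − 6.1×7.4 = 28.56 → profitable ✗.
Mediocre (own payoff 16.0): to r=1.2 gives 32.1 − 11.1×1.2 = 18.78 → profitable ✗; to r=7.4 gives 73.7 − 11.1×7.4 = -8.44 → no gain ✓.
4 of the 6 constraints hold; not an equilibrium.

4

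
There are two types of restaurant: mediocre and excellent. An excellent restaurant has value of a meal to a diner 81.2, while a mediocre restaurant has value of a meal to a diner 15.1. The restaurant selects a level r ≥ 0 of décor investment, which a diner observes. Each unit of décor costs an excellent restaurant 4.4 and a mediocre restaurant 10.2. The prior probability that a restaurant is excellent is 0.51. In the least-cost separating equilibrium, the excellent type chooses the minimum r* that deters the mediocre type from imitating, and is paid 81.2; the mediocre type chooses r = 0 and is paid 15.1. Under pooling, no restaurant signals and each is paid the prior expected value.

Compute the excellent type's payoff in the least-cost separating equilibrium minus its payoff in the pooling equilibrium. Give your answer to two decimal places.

Least-cost separating signal: r* solves 15.1 = 81.2 − 10.2·r*, so r* = (81.2 − 15.1)/10.2 ≈ 6.4804.
Excellent type's separating payoff: 81.2 − 4.4 × r* = 81.2 − 4.4 × (81.2 − 15.1)/10.2 = 81.2 − 290.84/10.2 ≈ 52.6863.
Pooling payoff: 0.51 × 81.2 + 0.49 × 15.1 = 48.811.
Difference: 52.6863 − 48.811 = 3.8753, i.e. 3.88 to two decimal places.
The excellent type prefers to separate.

3.88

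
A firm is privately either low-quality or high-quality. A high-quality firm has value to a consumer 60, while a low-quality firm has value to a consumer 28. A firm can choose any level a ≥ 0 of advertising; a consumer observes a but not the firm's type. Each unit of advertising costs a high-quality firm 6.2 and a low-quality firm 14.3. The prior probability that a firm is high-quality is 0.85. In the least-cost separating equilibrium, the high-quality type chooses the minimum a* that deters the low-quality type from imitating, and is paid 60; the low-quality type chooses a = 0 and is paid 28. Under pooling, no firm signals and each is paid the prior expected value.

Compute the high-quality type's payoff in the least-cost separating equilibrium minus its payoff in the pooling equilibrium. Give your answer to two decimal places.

Least-cost separating signal: a* solves 28 = 60 − 14.3·a*, so a* = (60 − 28)/14.3 ≈ 2.2378.
High-quality type's separating payoff: 60 − 6.2 × a* = 60 − 6.2 × (60 − 28)/14.3 = 60 − 198.4/14.3 ≈ 46.1259.
Pooling payoff: 0.85 × 60 + 0.15 × 28 = 55.2.
Difference: 46.1259 − 55.2 = -9.0741, i.e. -9.07 to two decimal places.
The high-quality type would prefer the pooling outcome.

-9.07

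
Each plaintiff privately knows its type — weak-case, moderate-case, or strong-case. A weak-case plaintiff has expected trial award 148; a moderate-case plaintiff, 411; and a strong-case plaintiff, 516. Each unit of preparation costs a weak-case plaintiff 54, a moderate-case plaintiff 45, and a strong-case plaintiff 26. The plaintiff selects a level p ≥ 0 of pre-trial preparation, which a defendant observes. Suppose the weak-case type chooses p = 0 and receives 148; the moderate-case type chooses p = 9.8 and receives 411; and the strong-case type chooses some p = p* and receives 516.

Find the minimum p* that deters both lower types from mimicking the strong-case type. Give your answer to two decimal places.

12.13

Moderate-case type (on-path payoff 411 − 45×9.8 = -30) won't mimic when -30 ≥ 516 − 45·p*, i.e. p* ≥ 12.13.
Weak-case type (on-path payoff 148) won't mimic when 148 ≥ 516 − 54·p*, i.e. p* ≥ 6.81.
Both must hold, so p* = max(6.81, 12.13) = 12.13. The moderate-case type's constraint binds.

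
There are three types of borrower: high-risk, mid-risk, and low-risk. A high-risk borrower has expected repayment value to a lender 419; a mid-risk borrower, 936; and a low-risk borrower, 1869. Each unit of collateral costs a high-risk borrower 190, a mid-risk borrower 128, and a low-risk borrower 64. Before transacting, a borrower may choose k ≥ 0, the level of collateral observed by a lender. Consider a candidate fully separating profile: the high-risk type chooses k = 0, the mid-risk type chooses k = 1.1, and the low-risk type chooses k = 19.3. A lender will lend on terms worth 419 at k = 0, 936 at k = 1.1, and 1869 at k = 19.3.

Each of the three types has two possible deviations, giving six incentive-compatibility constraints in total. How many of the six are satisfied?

Mid-risk (own payoff 936 − 128×1.1 = 795.2): to k=0 gives 419 → no gain ✓; to k=19.3 gives 1869 − 128×19.3 = -601.4 → no gain ✓.
High-risk (own payoff 419): to k=1.1 gives 936 − 190×1.1 = 727 → profitable ✗; to k=19.3 gives 1869 − 190×19.3 = -1798 → no gain ✓.
Low-risk (own payoff 1869 − 64×19.3 = 633.8): to k=0 gives 419 → no gain ✓; to k=1.1 gives 936 − 64×1.1 = 865.6 → profitable ✗.
4 of the 6 constraints hold; not an equilibrium.

4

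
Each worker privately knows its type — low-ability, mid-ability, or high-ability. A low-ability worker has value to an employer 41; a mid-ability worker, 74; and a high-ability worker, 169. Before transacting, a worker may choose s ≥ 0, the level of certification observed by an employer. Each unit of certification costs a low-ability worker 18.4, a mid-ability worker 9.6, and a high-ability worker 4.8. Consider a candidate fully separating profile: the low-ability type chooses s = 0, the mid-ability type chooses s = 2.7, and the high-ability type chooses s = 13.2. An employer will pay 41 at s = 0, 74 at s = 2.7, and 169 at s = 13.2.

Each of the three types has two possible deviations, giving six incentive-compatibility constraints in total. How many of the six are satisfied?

6

Low-ability (own payoff 41): to s=2.7 gives 74 − 18.4×2.7 = 24.32 → no gain ✓; to s=13.2 gives 169 − 18.4×13.2 = -73.88 → no gain ✓.
Mid-ability (own payoff 74 − 9.6×2.7 = 48.08): to s=0 gives 41 → no gain ✓; to s=13.2 gives 169 − 9.6×13.2 = 42.28 → no gain ✓.
High-ability (own payoff 169 − 4.8×13.2 = 105.64): to s=0 gives 41 → no gain ✓; to s=2.7 gives 74 − 4.8×2.7 = 61.04 → no gain ✓.
6 of the 6 constraints hold; this profile is a separating equilibrium.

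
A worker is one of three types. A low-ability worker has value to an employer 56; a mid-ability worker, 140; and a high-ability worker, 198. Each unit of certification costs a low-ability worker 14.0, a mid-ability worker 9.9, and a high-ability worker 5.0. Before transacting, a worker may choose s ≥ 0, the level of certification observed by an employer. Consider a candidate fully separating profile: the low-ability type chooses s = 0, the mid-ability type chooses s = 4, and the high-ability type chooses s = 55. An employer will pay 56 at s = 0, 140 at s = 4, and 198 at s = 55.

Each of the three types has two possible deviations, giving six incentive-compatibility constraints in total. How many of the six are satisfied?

Mid-ability (own payoff 140 − 9.9×4 = 100.4): to s=0 gives 56 → no gain ✓; to s=55 gives 198 − 9.9×55 = -346.5 → no gain ✓.
High-ability (own payoff 198 − 5.0×55 = -77): to s=0 gives 56 → profitable ✗; to s=4 gives 140 − 5.0×4 = 120 → profitable ✗.
Low-ability (own payoff 56): to s=4 gives 140 − 14.0×4 = 84 → profitable ✗; to s=55 gives 198 − 14.0×55 = -572 → no gain ✓.
3 of the 6 constraints hold; not an equilibrium.

3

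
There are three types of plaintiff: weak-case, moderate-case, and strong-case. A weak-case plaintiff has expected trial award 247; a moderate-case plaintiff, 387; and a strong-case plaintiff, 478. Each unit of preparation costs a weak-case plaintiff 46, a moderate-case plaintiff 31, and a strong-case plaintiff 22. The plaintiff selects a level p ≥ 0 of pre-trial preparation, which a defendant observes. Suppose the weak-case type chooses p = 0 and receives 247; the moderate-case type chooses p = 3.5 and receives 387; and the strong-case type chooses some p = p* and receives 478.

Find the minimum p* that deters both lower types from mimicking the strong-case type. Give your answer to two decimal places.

6.44

Weak-case type (on-path payoff 247) won't mimic when 247 ≥ 478 − 46·p*, i.e. p* ≥ 5.02.
Moderate-case type (on-path payoff 387 − 31×3.5 = 278.5) won't mimic when 278.5 ≥ 478 − 31·p*, i.e. p* ≥ 6.44.
Both must hold, so p* = max(5.02, 6.44) = 6.44. The moderate-case type's constraint binds.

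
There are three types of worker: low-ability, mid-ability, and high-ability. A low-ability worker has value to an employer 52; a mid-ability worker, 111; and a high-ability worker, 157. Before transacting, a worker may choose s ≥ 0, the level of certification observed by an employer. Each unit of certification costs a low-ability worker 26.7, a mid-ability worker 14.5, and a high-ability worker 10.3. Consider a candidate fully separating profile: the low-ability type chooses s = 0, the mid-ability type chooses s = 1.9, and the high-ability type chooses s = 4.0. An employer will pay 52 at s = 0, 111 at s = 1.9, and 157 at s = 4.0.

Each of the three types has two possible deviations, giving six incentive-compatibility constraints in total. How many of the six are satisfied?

4

High-ability (own payoff 157 − 10.3×4.0 = 115.8): to s=0 gives 52 → no gain ✓; to s=1.9 gives 111 − 10.3×1.9 = 91.43 → no gain ✓.
Low-ability (own payoff 52): to s=1.9 gives 111 − 26.7×1.9 = 60.27 → profitable ✗; to s=4.0 gives 157 − 26.7×4.0 = 50.2 → no gain ✓.
Mid-ability (own payoff 111 − 14.5×1.9 = 83.45): to s=0 gives 52 → no gain ✓; to s=4.0 gives 157 − 14.5×4.0 = 99 → profitable ✗.
4 of the 6 constraints hold; not an equilibrium.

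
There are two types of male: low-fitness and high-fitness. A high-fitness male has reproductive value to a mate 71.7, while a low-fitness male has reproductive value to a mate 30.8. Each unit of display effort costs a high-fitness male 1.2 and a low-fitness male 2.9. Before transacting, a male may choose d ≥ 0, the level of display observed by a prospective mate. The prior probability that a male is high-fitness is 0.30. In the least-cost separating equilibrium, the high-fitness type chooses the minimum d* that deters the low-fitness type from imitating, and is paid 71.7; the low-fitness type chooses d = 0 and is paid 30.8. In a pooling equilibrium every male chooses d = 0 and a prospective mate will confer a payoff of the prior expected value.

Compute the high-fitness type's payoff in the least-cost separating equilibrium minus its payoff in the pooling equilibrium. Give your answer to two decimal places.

Least-cost separating signal: d* solves 30.8 = 71.7 − 2.9·d*, so d* = (71.7 − 30.8)/2.9 ≈ 14.1034.
High-fitness type's separating payoff: 71.7 − 1.2 × d* = 71.7 − 1.2 × (71.7 − 30.8)/2.9 = 71.7 − 49.08/2.9 ≈ 54.7759.
Pooling payoff: 0.30 × 71.7 + 0.70 × 30.8 = 43.07.
Difference: 54.7759 − 43.07 = 11.7059, i.e. 11.71 to two decimal places.
The high-fitness type prefers to separate.

11.71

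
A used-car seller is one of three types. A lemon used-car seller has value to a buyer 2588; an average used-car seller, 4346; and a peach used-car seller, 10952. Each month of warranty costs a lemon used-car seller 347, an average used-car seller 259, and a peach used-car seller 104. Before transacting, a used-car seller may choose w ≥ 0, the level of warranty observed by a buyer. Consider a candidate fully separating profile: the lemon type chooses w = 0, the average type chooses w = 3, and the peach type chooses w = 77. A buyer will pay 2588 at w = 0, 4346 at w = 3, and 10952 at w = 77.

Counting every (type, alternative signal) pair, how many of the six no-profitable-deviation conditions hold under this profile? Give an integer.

Lemon (own payoff 2588): to w=3 gives 4346 − 347×3 = 3305 → profitable ✗; to w=77 gives 10952 − 347×77 = -15767 → no gain ✓.
Average (own payoff 4346 − 259×3 = 3569): to w=0 gives 2588 → no gain ✓; to w=77 gives 10952 − 259×77 = -8991 → no gain ✓.
Peach (own payoff 10952 − 104×77 = 2944): to w=0 gives 2588 → no gain ✓; to w=3 gives 4346 − 104×3 = 4034 → profitable ✗.
4 of the 6 constraints hold; not an equilibrium.

4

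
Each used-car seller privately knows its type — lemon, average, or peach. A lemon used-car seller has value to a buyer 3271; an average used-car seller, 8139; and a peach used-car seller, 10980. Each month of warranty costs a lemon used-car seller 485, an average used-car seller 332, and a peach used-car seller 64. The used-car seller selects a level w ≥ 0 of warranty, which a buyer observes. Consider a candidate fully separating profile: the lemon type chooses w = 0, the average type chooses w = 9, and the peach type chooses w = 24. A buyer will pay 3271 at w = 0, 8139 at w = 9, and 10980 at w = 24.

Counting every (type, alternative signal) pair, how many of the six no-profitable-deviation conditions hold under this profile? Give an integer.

5

Peach (own payoff 10980 − 64×24 = 9444): to w=0 gives 3271 → no gain ✓; to w=9 gives 8139 − 64×9 = 7563 → no gain ✓.
Average (own payoff 8139 − 332×9 = 5151): to w=0 gives 3271 → no gain ✓; to w=24 gives 10980 − 332×24 = 3012 → no gain ✓.
Lemon (own payoff 3271): to w=9 gives 8139 − 485×9 = 3774 → profitable ✗; to w=24 gives 10980 − 485×24 = -660 → no gain ✓.
5 of the 6 constraints hold; not an equilibrium.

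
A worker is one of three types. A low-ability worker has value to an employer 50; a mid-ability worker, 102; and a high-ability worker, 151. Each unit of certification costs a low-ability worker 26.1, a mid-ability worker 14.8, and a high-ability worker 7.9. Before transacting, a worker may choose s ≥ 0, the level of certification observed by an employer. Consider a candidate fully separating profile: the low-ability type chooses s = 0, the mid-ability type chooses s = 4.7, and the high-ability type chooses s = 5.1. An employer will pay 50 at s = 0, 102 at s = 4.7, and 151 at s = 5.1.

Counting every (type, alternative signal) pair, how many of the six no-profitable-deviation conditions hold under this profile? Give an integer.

4

High-ability (own payoff 151 − 7.9×5.1 = 110.71): to s=0 gives 50 → no gain ✓; to s=4.7 gives 102 − 7.9×4.7 = 64.87 → no gain ✓.
Mid-ability (own payoff 102 − 14.8×4.7 = 32.44): to s=0 gives 50 → profitable ✗; to s=5.1 gives 151 − 14.8×5.1 = 75.52 → profitable ✗.
Low-ability (own payoff 50): to s=4.7 gives 102 − 26.1×4.7 = -20.67 → no gain ✓; to s=5.1 gives 151 − 26.1×5.1 = 17.89 → no gain ✓.
4 of the 6 constraints hold; not an equilibrium.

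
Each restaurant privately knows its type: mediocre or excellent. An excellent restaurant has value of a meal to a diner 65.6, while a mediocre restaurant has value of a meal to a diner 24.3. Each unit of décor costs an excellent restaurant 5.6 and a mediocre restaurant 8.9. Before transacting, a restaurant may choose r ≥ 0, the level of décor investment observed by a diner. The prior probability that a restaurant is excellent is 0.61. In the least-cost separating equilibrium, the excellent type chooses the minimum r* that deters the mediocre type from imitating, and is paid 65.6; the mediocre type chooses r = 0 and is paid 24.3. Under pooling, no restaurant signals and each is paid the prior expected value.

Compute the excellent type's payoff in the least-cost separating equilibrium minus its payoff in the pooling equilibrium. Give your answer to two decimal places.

-9.88

Least-cost separating signal: r* solves 24.3 = 65.6 − 8.9·r*, so r* = (65.6 − 24.3)/8.9 ≈ 4.6404.
Excellent type's separating payoff: 65.6 − 5.6 × r* = 65.6 − 5.6 × (65.6 − 24.3)/8.9 = 65.6 − 231.28/8.9 ≈ 39.6135.
Pooling payoff: 0.61 × 65.6 + 0.39 × 24.3 = 49.493.
Difference: 39.6135 − 49.493 = -9.8795, i.e. -9.88 to two decimal places.
The excellent type would prefer the pooling outcome.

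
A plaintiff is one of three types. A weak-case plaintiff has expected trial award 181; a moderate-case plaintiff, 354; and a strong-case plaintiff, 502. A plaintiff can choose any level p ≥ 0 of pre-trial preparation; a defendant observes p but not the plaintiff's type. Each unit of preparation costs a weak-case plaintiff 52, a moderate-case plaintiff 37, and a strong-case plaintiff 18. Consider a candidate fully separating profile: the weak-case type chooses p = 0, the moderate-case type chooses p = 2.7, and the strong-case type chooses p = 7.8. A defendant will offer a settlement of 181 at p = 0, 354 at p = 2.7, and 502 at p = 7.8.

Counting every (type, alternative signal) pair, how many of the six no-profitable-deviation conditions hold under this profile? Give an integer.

Weak-case (own payoff 181): to p=2.7 gives 354 − 52×2.7 = 213.6 → profitable ✗; to p=7.8 gives 502 − 52×7.8 = 96.4 → no gain ✓.
Strong-case (own payoff 502 − 18×7.8 = 361.6): to p=0 gives 181 → no gain ✓; to p=2.7 gives 354 − 18×2.7 = 305.4 → no gain ✓.
Moderate-case (own payoff 354 − 37×2.7 = 254.1): to p=0 gives 181 → no gain ✓; to p=7.8 gives 502 − 37×7.8 = 213.4 → no gain ✓.
5 of the 6 constraints hold; not an equilibrium.

5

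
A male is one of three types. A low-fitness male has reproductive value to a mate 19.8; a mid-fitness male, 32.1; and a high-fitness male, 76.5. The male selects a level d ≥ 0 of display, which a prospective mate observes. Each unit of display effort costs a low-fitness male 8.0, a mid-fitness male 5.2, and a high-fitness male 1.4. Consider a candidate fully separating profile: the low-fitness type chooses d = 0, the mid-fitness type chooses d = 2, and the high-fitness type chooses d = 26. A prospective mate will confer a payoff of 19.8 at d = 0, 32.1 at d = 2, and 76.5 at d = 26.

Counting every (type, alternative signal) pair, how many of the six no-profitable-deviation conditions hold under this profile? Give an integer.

6

High-fitness (own payoff 76.5 − 1.4×26 = 40.1): to d=0 gives 19.8 → no gain ✓; to d=2 gives 32.1 − 1.4×2 = 29.3 → no gain ✓.
Low-fitness (own payoff 19.8): to d=2 gives 32.1 − 8.0×2 = 16.1 → no gain ✓; to d=26 gives 76.5 − 8.0×26 = -131.5 → no gain ✓.
Mid-fitness (own payoff 32.1 − 5.2×2 = 21.7): to d=0 gives 19.8 → no gain ✓; to d=26 gives 76.5 − 5.2×26 = -58.7 → no gain ✓.
6 of the 6 constraints hold; this profile is a separating equilibrium.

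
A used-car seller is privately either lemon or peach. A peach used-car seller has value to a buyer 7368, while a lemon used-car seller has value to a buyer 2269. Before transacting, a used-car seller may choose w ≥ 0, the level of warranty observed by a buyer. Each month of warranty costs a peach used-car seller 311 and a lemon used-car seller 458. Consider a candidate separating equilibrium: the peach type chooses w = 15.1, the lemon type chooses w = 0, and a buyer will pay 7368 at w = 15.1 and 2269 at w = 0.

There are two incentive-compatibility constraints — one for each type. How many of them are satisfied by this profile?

2

Lemon type: stay at 0 → 2269; mimic → 7368 − 458 × 15.1 = 452.2. IC holds (2269 ≥ 452.2).
Peach type: signal → 7368 − 311 × 15.1 = 2671.9; deviate to 0 → 2269. IC holds (2671.9 ≥ 2269).
2 of 2 constraints hold, so this is a separating equilibrium.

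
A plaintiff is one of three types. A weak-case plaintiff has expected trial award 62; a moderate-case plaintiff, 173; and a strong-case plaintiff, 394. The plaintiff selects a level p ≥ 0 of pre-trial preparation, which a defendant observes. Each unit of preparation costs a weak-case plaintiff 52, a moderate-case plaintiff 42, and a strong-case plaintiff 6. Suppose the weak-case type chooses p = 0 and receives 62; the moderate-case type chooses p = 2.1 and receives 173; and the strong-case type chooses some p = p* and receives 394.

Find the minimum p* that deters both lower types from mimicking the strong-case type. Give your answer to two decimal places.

7.36

Moderate-case type (on-path payoff 173 − 42×2.1 = 84.8) won't mimic when 84.8 ≥ 394 − 42·p*, i.e. p* ≥ 7.36.
Weak-case type (on-path payoff 62) won't mimic when 62 ≥ 394 − 52·p*, i.e. p* ≥ 6.38.
Both must hold, so p* = max(6.38, 7.36) = 7.36. The moderate-case type's constraint binds.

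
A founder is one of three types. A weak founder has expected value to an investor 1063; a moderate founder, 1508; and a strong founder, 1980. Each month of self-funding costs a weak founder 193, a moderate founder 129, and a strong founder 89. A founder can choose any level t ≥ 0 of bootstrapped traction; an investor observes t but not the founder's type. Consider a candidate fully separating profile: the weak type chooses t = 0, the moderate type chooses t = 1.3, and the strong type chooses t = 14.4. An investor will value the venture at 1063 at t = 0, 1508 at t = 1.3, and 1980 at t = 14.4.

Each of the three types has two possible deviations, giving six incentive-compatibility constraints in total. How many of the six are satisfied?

Weak (own payoff 1063): to t=1.3 gives 1508 − 193×1.3 = 1257.1 → profitable ✗; to t=14.4 gives 1980 − 193×14.4 = -799.2 → no gain ✓.
Moderate (own payoff 1508 − 129×1.3 = 1340.3): to t=0 gives 1063 → no gain ✓; to t=14.4 gives 1980 − 129×14.4 = 122.4 → no gain ✓.
Strong (own payoff 1980 − 89×14.4 = 698.4): to t=0 gives 1063 → profitable ✗; to t=1.3 gives 1508 − 89×1.3 = 1392.3 → profitable ✗.
3 of the 6 constraints hold; not an equilibrium.

3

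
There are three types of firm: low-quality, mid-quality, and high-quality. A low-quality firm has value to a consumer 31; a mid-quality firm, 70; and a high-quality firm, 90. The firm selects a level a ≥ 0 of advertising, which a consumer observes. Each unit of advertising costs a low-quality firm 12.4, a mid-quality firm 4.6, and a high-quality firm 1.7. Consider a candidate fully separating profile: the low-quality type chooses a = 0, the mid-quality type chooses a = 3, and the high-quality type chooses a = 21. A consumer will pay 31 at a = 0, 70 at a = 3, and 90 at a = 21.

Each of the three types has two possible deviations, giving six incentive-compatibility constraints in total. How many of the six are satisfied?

4

Mid-quality (own payoff 70 − 4.6×3 = 56.2): to a=0 gives 31 → no gain ✓; to a=21 gives 90 − 4.6×21 = -6.6 → no gain ✓.
High-quality (own payoff 90 − 1.7×21 = 54.3): to a=0 gives 31 → no gain ✓; to a=3 gives 70 − 1.7×3 = 64.9 → profitable ✗.
Low-quality (own payoff 31): to a=3 gives 70 − 12.4×3 = 32.8 → profitable ✗; to a=21 gives 90 − 12.4×21 = -170.4 → no gain ✓.
4 of the 6 constraints hold; not an equilibrium.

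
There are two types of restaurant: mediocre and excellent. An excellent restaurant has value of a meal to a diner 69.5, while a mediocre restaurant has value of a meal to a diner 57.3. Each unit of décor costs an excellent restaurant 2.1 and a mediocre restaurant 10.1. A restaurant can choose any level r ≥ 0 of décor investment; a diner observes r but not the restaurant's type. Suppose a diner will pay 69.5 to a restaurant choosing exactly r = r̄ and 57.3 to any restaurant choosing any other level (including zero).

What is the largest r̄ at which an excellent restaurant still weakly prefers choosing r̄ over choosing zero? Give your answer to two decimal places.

5.81

Choosing r̄ yields the excellent type 69.5 − 2.1·r̄; choosing zero yields 57.3.
The excellent type is indifferent at 69.5 − 2.1·r̄ = 57.3, i.e. r̄ = (69.5 − 57.3) / 2.1 ≈ 5.81.
For any r̄ above 5.81 the excellent type would rather pool at zero, so separation collapses.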